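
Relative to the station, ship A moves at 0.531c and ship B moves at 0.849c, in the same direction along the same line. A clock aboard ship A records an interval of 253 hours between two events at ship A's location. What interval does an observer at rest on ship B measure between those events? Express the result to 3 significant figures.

Transform ship A's velocity into ship B's frame: (0.531 − 0.849)/(1 − 0.531·0.849) = −0.318/0.549181, so the relative speed is 0.57904c.
γ for this relative speed: γ = 1/√(1 − 0.335287) = 1.2265.
Ship A's interval is proper; time dilation gives Δt_B = γΔτ = 1.2265 × 253 hours = 310 hours.

310 hours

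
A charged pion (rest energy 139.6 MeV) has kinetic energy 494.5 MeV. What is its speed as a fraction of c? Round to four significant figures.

K = (γ−1)mc², so γ = 1 + 494.5/139.6 = 4.5423.
Then v/c = √(1 − γ⁻²) = √(1 − 0.0484672) = √0.9515328 = 0.9755.

0.9755c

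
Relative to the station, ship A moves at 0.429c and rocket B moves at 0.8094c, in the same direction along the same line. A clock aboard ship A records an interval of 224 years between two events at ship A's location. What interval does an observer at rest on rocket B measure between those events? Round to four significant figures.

275.6 years

Speed of ship A in rocket B's frame: u = (v_A − v_B)/(1 − v_A v_B/c²) = (0.429 − 0.8094)/(1 − 0.429×0.8094) = −0.3804/0.6527674 = −0.58275; |u| = 0.58275c.
At |u| = 0.58275c, γ = (1 − 0.339598)^(−1/2) = 1.2305.
The clock on ship A records proper time, so rocket B measures Δt = γΔτ = 1.2305 × 224 = 275.6 years.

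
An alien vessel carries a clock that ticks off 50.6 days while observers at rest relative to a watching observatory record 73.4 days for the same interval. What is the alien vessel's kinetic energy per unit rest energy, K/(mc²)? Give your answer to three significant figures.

From Δt = γΔτ: γ = 73.4/50.6 = 1.45059.
Since K = (γ−1)mc², K/(mc²) = 1.45059 − 1 = 0.451.

0.451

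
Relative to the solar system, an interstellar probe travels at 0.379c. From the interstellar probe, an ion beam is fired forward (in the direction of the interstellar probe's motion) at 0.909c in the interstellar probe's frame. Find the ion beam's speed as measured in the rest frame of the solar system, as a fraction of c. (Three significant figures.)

0.958c

In units of c, u = (u' + v)/(1 + u'v) with u' = 0.909 and v = 0.379.
Numerator: 0.909 + 0.379 = 1.288. Denominator: 1 + (0.909)(0.379) = 1.344511.
u = 1.288/1.344511 = 0.95797, so the speed is 0.958c.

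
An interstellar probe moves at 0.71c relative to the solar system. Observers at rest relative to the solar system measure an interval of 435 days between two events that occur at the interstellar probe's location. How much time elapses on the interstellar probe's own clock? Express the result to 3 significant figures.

With β = 0.71, γ = 1/√(1 − 0.71²) = 1/√0.4959 = 1.42.
The interstellar probe's clock runs slow as seen from the solar system, so Δτ = Δt/γ = 435/1.42 = 306 days.

306 days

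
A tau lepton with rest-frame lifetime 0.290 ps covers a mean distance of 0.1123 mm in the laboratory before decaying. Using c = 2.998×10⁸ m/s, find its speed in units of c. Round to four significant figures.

0.7907c

Lab distance = (lab lifetime)·v = γτ·βc, so βγ = d/(cτ) = 1.123×10^-4/(2.998×10⁸ × 2.900×10^-13) = 1.2917.
With βγ = 1.2917: γ² = 1 + (βγ)² = 2.66849, and β = (βγ)/γ = 1.2917/1.63355 = 0.7907.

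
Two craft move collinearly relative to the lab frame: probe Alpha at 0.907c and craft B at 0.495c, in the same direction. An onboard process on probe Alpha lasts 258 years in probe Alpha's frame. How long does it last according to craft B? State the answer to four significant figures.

388.5 years

The velocity of probe Alpha relative to craft B is (0.907 − 0.495)c / (1 − 0.907×0.495) = 0.74768c; relative speed 0.74768c.
γ for this relative speed: γ = 1/√(1 − 0.559025) = 1.5059.
Probe Alpha's interval is proper; time dilation gives Δt_B = γΔτ = 1.5059 × 258 years = 388.5 years.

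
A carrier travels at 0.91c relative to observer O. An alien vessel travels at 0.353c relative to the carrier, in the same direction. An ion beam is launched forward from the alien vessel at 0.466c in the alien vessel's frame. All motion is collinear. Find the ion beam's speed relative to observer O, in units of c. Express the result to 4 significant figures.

First combine the ion beam and alien vessel (S''→S'): u₁ = (0.466 + 0.353)/(1 + 0.466×0.353) = 0.819/1.164498 = 0.70331.
Then combine with the carrier (S'→S): u = (0.70331 + 0.91)/(1 + 0.70331×0.91) = 1.61331/1.6400121 = 0.98372.

0.9837c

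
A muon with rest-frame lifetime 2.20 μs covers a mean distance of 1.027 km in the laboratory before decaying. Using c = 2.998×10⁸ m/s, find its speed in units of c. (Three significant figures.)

d = βγcτ ⇒ βγ = d/(cτ) = 1027 m / (659.56 m) = 1.5571.
β = (βγ)/√(1+(βγ)²) = 1.5571/√3.42456 = 0.841.

0.841c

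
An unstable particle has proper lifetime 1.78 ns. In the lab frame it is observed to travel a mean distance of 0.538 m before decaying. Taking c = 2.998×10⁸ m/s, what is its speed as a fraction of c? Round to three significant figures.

0.710c

Let x = d/(cτ) = 0.5380 m / (2.998×10⁸ m/s × 1.780×10^-9 s) = 1.0082. Since d = βγcτ, x = βγ = β/√(1−β²).
Solving: β² = x²/(1+x²) = 1.01647/2.01647 = 0.504084, so β = 0.710.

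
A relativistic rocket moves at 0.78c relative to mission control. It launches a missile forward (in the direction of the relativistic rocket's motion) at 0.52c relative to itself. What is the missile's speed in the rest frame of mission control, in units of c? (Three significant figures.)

0.925c

In units of c, u = (u' + v)/(1 + u'v) with u' = 0.52 and v = 0.78.
Numerator: 0.52 + 0.78 = 1.3. Denominator: 1 + (0.52)(0.78) = 1.4056.
u = 1.3/1.4056 = 0.92487, so the speed is 0.925c.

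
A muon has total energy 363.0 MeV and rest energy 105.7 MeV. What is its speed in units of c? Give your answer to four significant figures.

γ = E/(mc²) = 363.0/105.7 = 3.4342.
β = √(1 − 1/γ²) = √(1 − 0.0847908) = √0.9152092 = 0.9567.

0.9567c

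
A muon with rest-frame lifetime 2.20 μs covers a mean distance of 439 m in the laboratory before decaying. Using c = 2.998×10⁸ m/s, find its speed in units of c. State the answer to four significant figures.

0.5541c

d = βγcτ ⇒ βγ = d/(cτ) = 439.0 m / (659.56 m) = 0.6656.
β = (βγ)/√(1+(βγ)²) = 0.6656/√1.443023 = 0.5541.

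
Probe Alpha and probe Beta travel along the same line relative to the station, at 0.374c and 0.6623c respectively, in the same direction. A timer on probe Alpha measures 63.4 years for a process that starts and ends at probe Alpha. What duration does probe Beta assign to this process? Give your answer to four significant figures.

68.64 years

Speed of probe Alpha in probe Beta's frame: u = (v_A − v_B)/(1 − v_A v_B/c²) = (0.374 − 0.6623)/(1 − 0.374×0.6623) = −0.2883/0.7522998 = −0.38322; |u| = 0.38322c.
γ for this relative speed: γ = 1/√(1 − 0.146858) = 1.0827.
The clock on probe Alpha records proper time, so probe Beta measures Δt = γΔτ = 1.0827 × 63.4 = 68.64 years.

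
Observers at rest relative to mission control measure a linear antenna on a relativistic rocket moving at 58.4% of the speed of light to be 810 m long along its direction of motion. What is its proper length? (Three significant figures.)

γ = 1/√(1 − β²) = 1/√(1 − 0.341056) = 1/√0.658944 = 1/0.811754 = 1.2319.
Proper length: L₀ = γ·L = 1.2319 × 810 = 998 m.

998 m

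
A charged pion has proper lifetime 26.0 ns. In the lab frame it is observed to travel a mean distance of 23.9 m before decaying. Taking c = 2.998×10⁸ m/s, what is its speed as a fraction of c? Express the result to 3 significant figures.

d = βγcτ ⇒ βγ = d/(cτ) = 23.90 m / (7.7948 m) = 3.0661.
β = (βγ)/√(1+(βγ)²) = 3.0661/√10.40097 = 0.951.

0.951c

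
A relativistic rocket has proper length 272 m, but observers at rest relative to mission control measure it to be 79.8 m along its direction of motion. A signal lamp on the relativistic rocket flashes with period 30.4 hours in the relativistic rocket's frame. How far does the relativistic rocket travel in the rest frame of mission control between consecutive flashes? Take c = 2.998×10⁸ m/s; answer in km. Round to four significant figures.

1.069×10^11 km

Length contraction gives γ = L₀/L = 272/79.8 = 3.40852.
β = √(1 − 1/γ²) = 0.956. Lab-frame period = γτ = 3.40852×30.4 hours = 103.62 hours. Distance = βc × γτ = 0.956 × 2.998×10⁸ m/s × 373032 s = 1.0691×10^14 m = 1.069×10^11 km.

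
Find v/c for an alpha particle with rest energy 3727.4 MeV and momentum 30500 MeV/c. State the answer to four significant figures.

βγ = pc/(mc²) = 30500/3727.4 = 8.1826.
Since γ² = 1 + (βγ)² = 67.9549, γ = √67.9549 = 8.24348, and β = (βγ)/γ = 8.1826/8.24348 = 0.9926.

0.9926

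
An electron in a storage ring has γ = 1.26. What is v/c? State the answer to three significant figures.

0.608

β = √(1 − 1/γ²) = √(1 − 1/1.5876) = √0.370118 = 0.608.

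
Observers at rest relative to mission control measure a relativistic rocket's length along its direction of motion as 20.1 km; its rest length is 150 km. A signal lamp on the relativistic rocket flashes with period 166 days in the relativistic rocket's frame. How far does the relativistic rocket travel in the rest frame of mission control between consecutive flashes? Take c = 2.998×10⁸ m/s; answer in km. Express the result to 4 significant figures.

3.180×10^13 km

Length contraction gives γ = L₀/L = 150/20.1 = 7.46269.
β = √(1 − 1/γ²) = 0.99098. Lab-frame period = γτ = 7.46269×166 days = 1238.8 days. Distance = βc × γτ = 0.99098 × 2.998×10⁸ m/s × 107032320 s = 3.1799×10^16 m = 3.180×10^13 km.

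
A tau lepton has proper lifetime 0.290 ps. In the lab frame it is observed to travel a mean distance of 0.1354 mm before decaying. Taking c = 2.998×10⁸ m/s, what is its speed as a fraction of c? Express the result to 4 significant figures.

Lab distance = (lab lifetime)·v = γτ·βc, so βγ = d/(cτ) = 1.354×10^-4/(2.998×10⁸ × 2.900×10^-13) = 1.5574.
With βγ = 1.5574: γ² = 1 + (βγ)² = 3.42549, and β = (βγ)/γ = 1.5574/1.85081 = 0.8415.

0.8415c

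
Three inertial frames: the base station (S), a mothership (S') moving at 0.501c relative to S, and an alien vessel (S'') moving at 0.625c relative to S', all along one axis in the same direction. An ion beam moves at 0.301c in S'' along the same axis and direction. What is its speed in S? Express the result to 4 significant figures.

0.9208c

Apply u = (u'+v)/(1+u'v) twice. Ion beam in the mothership frame: (0.301+0.625)/(1+0.301·0.625) = 0.926/1.188125 = 0.77938c.
That velocity, transformed to the rest frame of the base station: (0.77938+0.501)/(1+0.77938·0.501) = 1.28038/1.39046938 = 0.92083c.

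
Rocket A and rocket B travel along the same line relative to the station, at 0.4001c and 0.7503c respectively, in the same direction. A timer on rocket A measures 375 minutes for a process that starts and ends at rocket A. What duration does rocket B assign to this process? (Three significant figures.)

Transform rocket A's velocity into rocket B's frame: (0.4001 − 0.7503)/(1 − 0.4001·0.7503) = −0.3502/0.69980497, so the relative speed is 0.50043c.
At |u| = 0.50043c, γ = (1 − 0.25043)^(−1/2) = 1.155.
Rocket A's interval is proper; time dilation gives Δt_B = γΔτ = 1.155 × 375 minutes = 433 minutes.

433 minutes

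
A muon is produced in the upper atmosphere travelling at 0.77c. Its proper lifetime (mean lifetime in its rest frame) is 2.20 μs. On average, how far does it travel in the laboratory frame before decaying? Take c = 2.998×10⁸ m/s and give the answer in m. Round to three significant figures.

β² = 0.5929, so γ = 1/√0.4071 = 1.5673.
Lab-frame lifetime: Δt = γτ = 1.5673 × 2.20 μs = 3.4481 μs.
Distance: d = vΔt = 0.77 × 2.998×10⁸ m/s × 3.4481×10^-6 s = 796 m.

796 m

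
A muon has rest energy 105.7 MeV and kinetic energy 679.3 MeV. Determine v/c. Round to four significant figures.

K = (γ−1)mc², so γ = 1 + 679.3/105.7 = 7.4267.
Then v/c = √(1 − γ⁻²) = √(1 − 0.0181304) = √0.9818696 = 0.9909.

0.9909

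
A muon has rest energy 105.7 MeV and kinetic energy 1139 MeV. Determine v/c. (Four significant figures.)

0.9964

γ = 1 + K/(mc²) = 1 + 1139/105.7 = 11.776.
β = √(1 − 1/γ²) = √(1 − 0.00721115) = √0.99278885 = 0.9964.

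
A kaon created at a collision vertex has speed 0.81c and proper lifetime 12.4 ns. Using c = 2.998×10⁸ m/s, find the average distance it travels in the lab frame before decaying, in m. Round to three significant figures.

5.13 m

Lorentz factor: γ = (1 − 0.6561)^(−1/2) = 1.7052.
Lab-frame lifetime: Δt = γτ = 1.7052 × 12.4 ns = 21.144 ns.
Distance: d = vΔt = 0.81 × 2.998×10⁸ m/s × 2.1144×10^-8 s = 5.13 m.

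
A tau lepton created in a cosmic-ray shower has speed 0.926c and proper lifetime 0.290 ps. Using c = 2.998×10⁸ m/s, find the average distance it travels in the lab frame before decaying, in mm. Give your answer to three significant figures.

0.213 mm

With β = 0.926, γ = 1/√(1 − 0.926²) = 1/√0.142524 = 2.6488.
Lab-frame lifetime: Δt = γτ = 2.6488 × 0.290 ps = 0.76815 ps.
Distance: d = vΔt = 0.926 × 2.998×10⁸ m/s × 7.6815×10^-13 s = 2.13×10^-4 m = 0.213 mm.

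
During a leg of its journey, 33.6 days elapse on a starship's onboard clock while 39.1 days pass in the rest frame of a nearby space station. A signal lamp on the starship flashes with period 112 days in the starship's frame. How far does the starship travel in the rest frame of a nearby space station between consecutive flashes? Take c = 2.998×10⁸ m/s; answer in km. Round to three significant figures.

1.73×10^12 km

The time-dilation ratio gives γ = 39.1/33.6 = 1.16369.
β = √(1 − 1/γ²) = 0.51141. Lab-frame period = γτ = 1.16369×112 days = 130.33 days. Distance = βc × γτ = 0.51141 × 2.998×10⁸ m/s × 11260512 s = 1.7265×10^15 m = 1.73×10^12 km.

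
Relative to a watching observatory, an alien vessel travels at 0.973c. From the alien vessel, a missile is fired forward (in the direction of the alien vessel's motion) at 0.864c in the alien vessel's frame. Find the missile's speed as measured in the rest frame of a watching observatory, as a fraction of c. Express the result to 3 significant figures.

Relativistic velocity addition: u = (u' + v)/(1 + u'v/c²), with u' = 0.864c and v = 0.973c.
Numerator: 0.864 + 0.973 = 1.837. Denominator: 1 + (0.864)(0.973) = 1.840672.
u = 1.837/1.840672 = 0.99801, so the speed is 0.998c.

0.998c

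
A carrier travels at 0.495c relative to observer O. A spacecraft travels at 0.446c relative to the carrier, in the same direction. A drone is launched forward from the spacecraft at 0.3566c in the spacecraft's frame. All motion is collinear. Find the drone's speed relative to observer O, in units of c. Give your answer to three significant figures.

0.884c

Apply u = (u'+v)/(1+u'v) twice. Drone in the carrier frame: (0.3566+0.446)/(1+0.3566·0.446) = 0.8026/1.1590436 = 0.69247c.
That velocity, transformed to the rest frame of observer O: (0.69247+0.495)/(1+0.69247·0.495) = 1.18747/1.34277265 = 0.88434c.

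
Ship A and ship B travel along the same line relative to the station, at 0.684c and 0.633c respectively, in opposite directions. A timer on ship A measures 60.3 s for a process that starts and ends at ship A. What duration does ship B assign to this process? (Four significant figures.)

153.0 s

Transform ship A's velocity into ship B's frame: (0.684 + 0.633)/(1 + 0.684·0.633) = 1.317/1.432972, so the relative speed is 0.91907c.
γ for this relative speed: γ = 1/√(1 − 0.84469) = 2.5375.
Ship A's interval is proper; time dilation gives Δt_B = γΔτ = 2.5375 × 60.3 s = 153.0 s.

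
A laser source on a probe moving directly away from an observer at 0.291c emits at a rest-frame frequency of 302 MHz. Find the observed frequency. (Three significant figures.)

224 MHz

Relativistic Doppler (source moving away): f_obs = f_src · √((1−β)/(1+β)).
With β = 0.291: factor = √(0.709/1.291) = 0.74107.
f_obs = 302 × 0.74107 = 224 MHz.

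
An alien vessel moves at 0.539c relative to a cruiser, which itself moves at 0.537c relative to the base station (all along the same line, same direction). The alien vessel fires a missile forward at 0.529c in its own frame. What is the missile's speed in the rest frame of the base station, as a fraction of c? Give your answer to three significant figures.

Apply u = (u'+v)/(1+u'v) twice. Missile in the cruiser frame: (0.529+0.539)/(1+0.529·0.539) = 1.068/1.285131 = 0.83104c.
That velocity, transformed to the rest frame of the base station: (0.83104+0.537)/(1+0.83104·0.537) = 1.36804/1.44626848 = 0.94591c.

0.946c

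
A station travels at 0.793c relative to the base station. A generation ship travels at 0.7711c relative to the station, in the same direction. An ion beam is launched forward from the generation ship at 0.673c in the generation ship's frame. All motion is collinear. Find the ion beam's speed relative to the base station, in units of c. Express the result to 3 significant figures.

Apply u = (u'+v)/(1+u'v) twice. Ion beam in the station frame: (0.673+0.7711)/(1+0.673·0.7711) = 1.4441/1.5189503 = 0.95072c.
That velocity, transformed to the rest frame of the base station: (0.95072+0.793)/(1+0.95072·0.793) = 1.74372/1.75392096 = 0.99418c.

0.994c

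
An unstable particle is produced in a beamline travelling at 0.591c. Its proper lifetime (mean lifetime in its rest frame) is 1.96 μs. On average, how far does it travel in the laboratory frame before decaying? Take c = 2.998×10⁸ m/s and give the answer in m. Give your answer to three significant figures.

γ = 1/√(1 − β²) = 1/√(1 − 0.349281) = 1/√0.650719 = 1/0.806672 = 1.2397.
Lab-frame lifetime: Δt = γτ = 1.2397 × 1.96 μs = 2.4298 μs.
Distance: d = vΔt = 0.591 × 2.998×10⁸ m/s × 2.4298×10^-6 s = 431 m.

431 m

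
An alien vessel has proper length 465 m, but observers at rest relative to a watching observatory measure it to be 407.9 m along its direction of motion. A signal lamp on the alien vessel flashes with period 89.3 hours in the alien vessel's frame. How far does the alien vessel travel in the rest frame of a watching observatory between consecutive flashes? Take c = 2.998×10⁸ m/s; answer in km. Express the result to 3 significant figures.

From L = L₀/γ: γ = 465/407.9 = 1.13999.
β = √(1 − 1/γ²) = 0.48012. Lab-frame period = γτ = 1.13999×89.3 hours = 101.8 hours. Distance = βc × γτ = 0.48012 × 2.998×10⁸ m/s × 366480 s = 5.2751×10^13 m = 5.28×10^10 km.

5.28×10^10 km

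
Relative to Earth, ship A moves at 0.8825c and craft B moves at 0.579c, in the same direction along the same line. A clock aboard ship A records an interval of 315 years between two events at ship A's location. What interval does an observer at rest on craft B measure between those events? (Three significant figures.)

The velocity of ship A relative to craft B is (0.8825 − 0.579)c / (1 − 0.8825×0.579) = 0.62061c; relative speed 0.62061c.
At |u| = 0.62061c, γ = (1 − 0.385157)^(−1/2) = 1.2753.
Ship A's interval is proper; time dilation gives Δt_B = γΔτ = 1.2753 × 315 years = 402 years.

402 years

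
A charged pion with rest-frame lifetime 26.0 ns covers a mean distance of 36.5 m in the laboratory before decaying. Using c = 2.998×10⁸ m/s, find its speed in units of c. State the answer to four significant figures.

0.9779c

d = βγcτ ⇒ βγ = d/(cτ) = 36.50 m / (7.7948 m) = 4.6826.
β = (βγ)/√(1+(βγ)²) = 4.6826/√22.9267 = 0.9779.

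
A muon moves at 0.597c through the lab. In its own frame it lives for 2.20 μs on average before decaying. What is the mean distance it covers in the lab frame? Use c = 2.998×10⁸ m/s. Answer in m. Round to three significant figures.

γ = 1/√(1 − β²) = 1/√(1 − 0.356409) = 1/√0.643591 = 1/0.802241 = 1.2465.
Lab-frame lifetime: Δt = γτ = 1.2465 × 2.20 μs = 2.7423 μs.
Distance: d = vΔt = 0.597 × 2.998×10⁸ m/s × 2.7423×10^-6 s = 491 m.

491 m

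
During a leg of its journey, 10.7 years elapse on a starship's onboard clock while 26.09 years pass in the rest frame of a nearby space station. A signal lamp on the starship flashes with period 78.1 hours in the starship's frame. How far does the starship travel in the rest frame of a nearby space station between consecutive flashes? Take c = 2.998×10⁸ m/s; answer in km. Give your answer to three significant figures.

1.87×10^11 km

The time-dilation ratio gives γ = 26.09/10.7 = 2.43832.
β = √(1 − 1/γ²) = 0.91203. Lab-frame period = γτ = 2.43832×78.1 hours = 190.43 hours. Distance = βc × γτ = 0.91203 × 2.998×10⁸ m/s × 685548 s = 1.8745×10^14 m = 1.87×10^11 km.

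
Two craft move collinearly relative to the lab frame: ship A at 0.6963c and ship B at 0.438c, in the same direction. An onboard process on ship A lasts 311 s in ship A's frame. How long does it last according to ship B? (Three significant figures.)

The velocity of ship A relative to ship B is (0.6963 − 0.438)c / (1 − 0.6963×0.438) = 0.37164c; relative speed 0.37164c.
At |u| = 0.37164c, γ = (1 − 0.138116)^(−1/2) = 1.0771.
The clock on ship A records proper time, so ship B measures Δt = γΔτ = 1.0771 × 311 = 335 s.

335 s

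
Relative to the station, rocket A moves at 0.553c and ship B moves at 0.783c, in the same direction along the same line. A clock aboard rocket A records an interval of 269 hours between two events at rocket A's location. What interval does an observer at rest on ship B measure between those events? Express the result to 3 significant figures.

The velocity of rocket A relative to ship B is (0.553 − 0.783)c / (1 − 0.553×0.783) = −0.40564c; relative speed 0.40564c.
At |u| = 0.40564c, γ = (1 − 0.164544)^(−1/2) = 1.0941.
Rocket A's interval is proper; time dilation gives Δt_B = γΔτ = 1.0941 × 269 hours = 294 hours.

294 hours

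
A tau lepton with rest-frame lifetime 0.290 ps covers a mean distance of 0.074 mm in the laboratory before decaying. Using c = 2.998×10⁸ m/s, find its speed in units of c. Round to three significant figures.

d = βγcτ ⇒ βγ = d/(cτ) = 7.400×10^-5 m / (8.6942×10^-5 m) = 0.85114.
β = (βγ)/√(1+(βγ)²) = 0.85114/√1.724439 = 0.648.

0.648c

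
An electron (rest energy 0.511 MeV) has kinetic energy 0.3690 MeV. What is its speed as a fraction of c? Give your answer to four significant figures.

K = (γ−1)mc², so γ = 1 + 0.3690/0.511 = 1.7221.
Then v/c = √(1 − γ⁻²) = √(1 − 0.337197) = √0.662803 = 0.8141.

0.8141c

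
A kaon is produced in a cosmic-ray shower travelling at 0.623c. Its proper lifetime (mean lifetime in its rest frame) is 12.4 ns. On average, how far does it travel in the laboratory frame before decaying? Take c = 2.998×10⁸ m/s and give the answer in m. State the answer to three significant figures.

2.96 m

Lorentz factor: γ = (1 − 0.388129)^(−1/2) = 1.2784.
Lab-frame lifetime: Δt = γτ = 1.2784 × 12.4 ns = 15.852 ns.
Distance: d = vΔt = 0.623 × 2.998×10⁸ m/s × 1.5852×10^-8 s = 2.96 m.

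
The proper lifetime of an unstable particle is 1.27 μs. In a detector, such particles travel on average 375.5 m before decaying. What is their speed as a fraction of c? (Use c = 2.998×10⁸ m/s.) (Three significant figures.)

Lab distance = (lab lifetime)·v = γτ·βc, so βγ = d/(cτ) = 375.5/(2.998×10⁸ × 1.270×10^-6) = 0.98622.
With βγ = 0.98622: γ² = 1 + (βγ)² = 1.97263, and β = (βγ)/γ = 0.98622/1.4045 = 0.702.

0.702c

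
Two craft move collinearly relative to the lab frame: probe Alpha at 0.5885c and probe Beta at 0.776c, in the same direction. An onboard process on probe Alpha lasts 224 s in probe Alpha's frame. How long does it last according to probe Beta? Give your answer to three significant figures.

239 s

The velocity of probe Alpha relative to probe Beta is (0.5885 − 0.776)c / (1 − 0.5885×0.776) = −0.3451c; relative speed 0.3451c.
At |u| = 0.3451c, γ = (1 − 0.119094)^(−1/2) = 1.0655.
Probe Alpha's interval is proper; time dilation gives Δt_B = γΔτ = 1.0655 × 224 s = 239 s.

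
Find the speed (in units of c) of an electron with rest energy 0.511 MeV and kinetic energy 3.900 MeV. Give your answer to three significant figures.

0.993c

K = (γ−1)mc², so γ = 1 + 3.900/0.511 = 8.6321.
Then v/c = √(1 − γ⁻²) = √(1 − 0.0134204) = √0.9865796 = 0.993.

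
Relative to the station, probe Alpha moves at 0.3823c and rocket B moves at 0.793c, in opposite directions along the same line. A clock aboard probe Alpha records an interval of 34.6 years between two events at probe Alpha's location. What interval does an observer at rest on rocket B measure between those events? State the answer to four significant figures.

80.10 years

Speed of probe Alpha in rocket B's frame: u = (v_A + v_B)/(1 + v_A v_B/c²) = (0.3823 + 0.793)/(1 + 0.3823×0.793) = 1.1753/1.3031639 = 0.90188; |u| = 0.90188c.
At |u| = 0.90188c, γ = (1 − 0.813388)^(−1/2) = 2.3149.
The clock on probe Alpha records proper time, so rocket B measures Δt = γΔτ = 2.3149 × 34.6 = 80.10 years.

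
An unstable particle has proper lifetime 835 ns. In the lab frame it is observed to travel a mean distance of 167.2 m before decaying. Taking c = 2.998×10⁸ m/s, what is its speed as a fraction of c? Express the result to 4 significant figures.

d = βγcτ ⇒ βγ = d/(cτ) = 167.2 m / (250.333 m) = 0.66791.
β = (βγ)/√(1+(βγ)²) = 0.66791/√1.446104 = 0.5554.

0.5554c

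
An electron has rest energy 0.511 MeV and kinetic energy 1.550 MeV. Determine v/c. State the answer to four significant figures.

0.9688

γ = 1 + K/(mc²) = 1 + 1.550/0.511 = 4.0333.
β = √(1 − 1/γ²) = √(1 − 0.0614722) = √0.9385278 = 0.9688.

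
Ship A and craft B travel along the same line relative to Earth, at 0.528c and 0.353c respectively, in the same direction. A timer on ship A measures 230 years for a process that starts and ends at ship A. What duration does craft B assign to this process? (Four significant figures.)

235.5 years

The velocity of ship A relative to craft B is (0.528 − 0.353)c / (1 − 0.528×0.353) = 0.21509c; relative speed 0.21509c.
γ for this relative speed: γ = 1/√(1 − 0.0462637) = 1.024.
The clock on ship A records proper time, so craft B measures Δt = γΔτ = 1.024 × 230 = 235.5 years.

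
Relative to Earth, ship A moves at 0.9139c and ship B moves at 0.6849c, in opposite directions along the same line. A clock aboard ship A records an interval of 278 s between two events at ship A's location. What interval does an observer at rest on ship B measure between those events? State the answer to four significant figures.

Transform ship A's velocity into ship B's frame: (0.9139 + 0.6849)/(1 + 0.9139·0.6849) = 1.5988/1.62593011, so the relative speed is 0.98331c.
At |u| = 0.98331c, γ = (1 − 0.966899)^(−1/2) = 5.4964.
The clock on ship A records proper time, so ship B measures Δt = γΔτ = 5.4964 × 278 = 1528 s.

1528 s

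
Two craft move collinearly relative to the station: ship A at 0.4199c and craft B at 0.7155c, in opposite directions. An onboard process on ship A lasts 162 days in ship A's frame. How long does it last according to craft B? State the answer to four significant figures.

332.3 days

Speed of ship A in craft B's frame: u = (v_A + v_B)/(1 + v_A v_B/c²) = (0.4199 + 0.7155)/(1 + 0.4199×0.7155) = 1.1354/1.30043845 = 0.87309; |u| = 0.87309c.
γ for this relative speed: γ = 1/√(1 − 0.762286) = 2.051.
Ship A's interval is proper; time dilation gives Δt_B = γΔτ = 2.051 × 162 days = 332.3 days.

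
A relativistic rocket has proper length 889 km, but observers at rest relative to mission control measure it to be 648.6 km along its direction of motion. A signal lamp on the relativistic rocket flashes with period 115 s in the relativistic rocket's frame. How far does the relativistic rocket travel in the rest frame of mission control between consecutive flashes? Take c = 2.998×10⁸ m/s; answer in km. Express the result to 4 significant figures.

From L = L₀/γ: γ = 889/648.6 = 1.37064.
β = √(1 − 1/γ²) = 0.68389. Lab-frame period = γτ = 1.37064×115 s = 157.62 s. Distance = βc × γτ = 0.68389 × 2.998×10⁸ m/s × 157.62 s = 3.2317×10^10 m = 3.232×10^7 km.

3.232×10^7 km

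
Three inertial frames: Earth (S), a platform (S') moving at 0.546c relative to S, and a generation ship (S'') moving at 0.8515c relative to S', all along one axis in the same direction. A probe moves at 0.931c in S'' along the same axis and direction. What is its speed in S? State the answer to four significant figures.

0.9983c

Compose velocities in two stages. Stage 1 (into S'): u₁ = (0.931+0.8515)/(1+0.931×0.8515) = 0.99428.
Stage 2 (into S): u = (0.99428+0.546)/(1+0.99428×0.546) = 0.99832, so the speed is 0.9983c.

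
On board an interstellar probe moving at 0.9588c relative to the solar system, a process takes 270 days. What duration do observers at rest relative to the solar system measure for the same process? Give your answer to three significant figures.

950 days

β² = 0.91929744, so γ = 1/√0.08070256 = 3.5201.
Time dilation: Δt = γ·Δτ = 3.5201 × 270 = 950 days.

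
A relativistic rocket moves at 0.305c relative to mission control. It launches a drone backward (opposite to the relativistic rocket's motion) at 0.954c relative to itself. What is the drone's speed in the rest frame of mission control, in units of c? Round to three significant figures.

In units of c, u = (u' + v)/(1 + u'v) with u' = −0.954 and v = 0.305.
Numerator: −0.954 + 0.305 = −0.649. Denominator: 1 + (−0.954)(0.305) = 0.70903.
u = −0.649/0.70903 = −0.91534, so the speed is 0.915c.

0.915c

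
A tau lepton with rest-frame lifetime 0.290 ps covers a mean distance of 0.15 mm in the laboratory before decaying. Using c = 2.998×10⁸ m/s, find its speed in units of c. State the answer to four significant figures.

0.8652c

Lab distance = (lab lifetime)·v = γτ·βc, so βγ = d/(cτ) = 1.500×10^-4/(2.998×10⁸ × 2.900×10^-13) = 1.7253.
With βγ = 1.7253: γ² = 1 + (βγ)² = 3.97666, and β = (βγ)/γ = 1.7253/1.99416 = 0.8652.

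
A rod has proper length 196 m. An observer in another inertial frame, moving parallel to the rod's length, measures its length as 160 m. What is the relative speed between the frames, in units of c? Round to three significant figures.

0.578c

Length contraction gives γ = L₀/L = 196/160 = 1.225.
β = √(1 − 1/γ²) = √0.333611 = 0.578.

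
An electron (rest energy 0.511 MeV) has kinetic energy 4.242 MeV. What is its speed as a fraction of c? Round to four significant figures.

γ = 1 + K/(mc²) = 1 + 4.242/0.511 = 9.3014.
β = √(1 − 1/γ²) = √(1 − 0.0115586) = √0.9884414 = 0.9942.

0.9942c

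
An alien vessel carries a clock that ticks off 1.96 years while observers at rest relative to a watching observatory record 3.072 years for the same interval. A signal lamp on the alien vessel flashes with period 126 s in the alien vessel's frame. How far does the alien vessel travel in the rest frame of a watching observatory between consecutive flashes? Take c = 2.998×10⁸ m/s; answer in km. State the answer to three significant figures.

The time-dilation ratio gives γ = 3.072/1.96 = 1.56735.
β = √(1 − 1/γ²) = 0.77002. Lab-frame period = γτ = 1.56735×126 s = 197.49 s. Distance = βc × γτ = 0.77002 × 2.998×10⁸ m/s × 197.49 s = 4.5591×10^10 m = 4.56×10^7 km.

4.56×10^7 km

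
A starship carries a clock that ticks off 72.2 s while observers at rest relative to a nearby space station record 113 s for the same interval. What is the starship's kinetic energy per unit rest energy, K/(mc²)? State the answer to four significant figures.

From Δt = γΔτ: γ = 113/72.2 = 1.5651.
Since K = (γ−1)mc², K/(mc²) = 1.5651 − 1 = 0.5651.

0.5651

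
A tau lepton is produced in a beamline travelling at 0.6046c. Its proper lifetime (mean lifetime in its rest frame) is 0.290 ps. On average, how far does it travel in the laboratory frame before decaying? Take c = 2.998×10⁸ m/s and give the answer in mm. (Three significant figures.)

γ = 1/√(1 − β²) = 1/√(1 − 0.36554116) = 1/√0.63445884 = 1/0.796529 = 1.2554.
Lab-frame lifetime: Δt = γτ = 1.2554 × 0.290 ps = 0.36407 ps.
Distance: d = vΔt = 0.6046 × 2.998×10⁸ m/s × 3.6407×10^-13 s = 6.60×10^-5 m = 0.0660 mm.

0.0660 mm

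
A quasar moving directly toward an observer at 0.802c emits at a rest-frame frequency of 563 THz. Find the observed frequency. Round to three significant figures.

Relativistic Doppler (source moving toward): f_obs = f_src · √((1+β)/(1−β)).
With β = 0.802: factor = √(1.802/0.198) = 3.0168.
f_obs = 563 × 3.0168 = 1700 THz.

1700 THz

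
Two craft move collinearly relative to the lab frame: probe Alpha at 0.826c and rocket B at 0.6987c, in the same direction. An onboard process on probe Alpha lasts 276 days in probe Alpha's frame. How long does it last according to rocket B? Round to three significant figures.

289 days

Speed of probe Alpha in rocket B's frame: u = (v_A − v_B)/(1 − v_A v_B/c²) = (0.826 − 0.6987)/(1 − 0.826×0.6987) = 0.1273/0.4228738 = 0.30104; |u| = 0.30104c.
γ for this relative speed: γ = 1/√(1 − 0.0906251) = 1.0486.
The clock on probe Alpha records proper time, so rocket B measures Δt = γΔτ = 1.0486 × 276 = 289 days.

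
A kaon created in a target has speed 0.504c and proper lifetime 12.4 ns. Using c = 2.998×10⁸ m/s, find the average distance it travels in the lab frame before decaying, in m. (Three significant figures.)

γ = 1/√(1 − β²) = 1/√(1 − 0.254016) = 1/√0.745984 = 1/0.863704 = 1.1578.
Lab-frame lifetime: Δt = γτ = 1.1578 × 12.4 ns = 14.357 ns.
Distance: d = vΔt = 0.504 × 2.998×10⁸ m/s × 1.4357×10^-8 s = 2.17 m.

2.17 m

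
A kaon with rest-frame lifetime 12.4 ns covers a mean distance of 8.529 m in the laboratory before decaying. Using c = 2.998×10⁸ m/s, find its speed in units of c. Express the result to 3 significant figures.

0.917c

Lab distance = (lab lifetime)·v = γτ·βc, so βγ = d/(cτ) = 8.529/(2.998×10⁸ × 1.240×10^-8) = 2.2943.
With βγ = 2.2943: γ² = 1 + (βγ)² = 6.26381, and β = (βγ)/γ = 2.2943/2.50276 = 0.917.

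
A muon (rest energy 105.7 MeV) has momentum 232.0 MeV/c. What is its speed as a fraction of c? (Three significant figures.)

0.910c

pc/(mc²) = 232.0/105.7 = 2.1949 = βγ = β/√(1−β²).
So β² = x²/(1 + x²) with x = 2.1949: x² = 4.81759, β² = 4.81759/5.81759 = 0.828108, β = 0.910.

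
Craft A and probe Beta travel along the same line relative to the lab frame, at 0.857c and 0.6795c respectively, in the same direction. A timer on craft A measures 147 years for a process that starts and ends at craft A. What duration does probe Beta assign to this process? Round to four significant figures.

The velocity of craft A relative to probe Beta is (0.857 − 0.6795)c / (1 − 0.857×0.6795) = 0.42498c; relative speed 0.42498c.
γ for this relative speed: γ = 1/√(1 − 0.180608) = 1.1047.
The clock on craft A records proper time, so probe Beta measures Δt = γΔτ = 1.1047 × 147 = 162.4 years.

162.4 years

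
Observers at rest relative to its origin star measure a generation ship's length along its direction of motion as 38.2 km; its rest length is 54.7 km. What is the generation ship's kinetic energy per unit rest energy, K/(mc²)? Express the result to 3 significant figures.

0.432

From L = L₀/γ: γ = 54.7/38.2 = 1.43194.
Since K = (γ−1)mc², K/(mc²) = 1.43194 − 1 = 0.432.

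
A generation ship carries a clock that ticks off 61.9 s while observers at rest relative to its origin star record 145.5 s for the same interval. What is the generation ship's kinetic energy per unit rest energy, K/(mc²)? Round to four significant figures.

1.351

The time-dilation ratio gives γ = 145.5/61.9 = 2.35057.
K/(mc²) = γ − 1 = 2.35057 − 1 = 1.351.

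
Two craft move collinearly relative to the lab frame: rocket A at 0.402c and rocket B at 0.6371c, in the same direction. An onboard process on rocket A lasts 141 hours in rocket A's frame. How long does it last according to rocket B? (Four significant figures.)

Transform rocket A's velocity into rocket B's frame: (0.402 − 0.6371)/(1 − 0.402·0.6371) = −0.2351/0.7438858, so the relative speed is 0.31604c.
γ for this relative speed: γ = 1/√(1 − 0.0998813) = 1.054.
Rocket A's interval is proper; time dilation gives Δt_B = γΔτ = 1.054 × 141 hours = 148.6 hours.

148.6 hours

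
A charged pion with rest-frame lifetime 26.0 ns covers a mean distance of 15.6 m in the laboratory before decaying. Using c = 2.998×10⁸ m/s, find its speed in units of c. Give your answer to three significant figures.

0.895c

d = βγcτ ⇒ βγ = d/(cτ) = 15.60 m / (7.7948 m) = 2.0013.
β = (βγ)/√(1+(βγ)²) = 2.0013/√5.0052 = 0.895.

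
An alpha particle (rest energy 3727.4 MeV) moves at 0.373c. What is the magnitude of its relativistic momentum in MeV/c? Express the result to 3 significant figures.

With β = 0.373, γ = 1/√(1 − 0.373²) = 1/√0.860871 = 1.0778.
Momentum: p = γβ·mc = 1.0778 × 0.373 × 3727.4 MeV/c = 1500 MeV/c.

1500 MeV/c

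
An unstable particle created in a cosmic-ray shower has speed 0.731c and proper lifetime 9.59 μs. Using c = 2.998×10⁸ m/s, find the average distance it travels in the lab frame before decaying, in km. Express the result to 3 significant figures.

β² = 0.534361, so γ = 1/√0.465639 = 1.4655.
Lab-frame lifetime: Δt = γτ = 1.4655 × 9.59 μs = 14.054 μs.
Distance: d = vΔt = 0.731 × 2.998×10⁸ m/s × 1.4054×10^-5 s = 3080 m = 3.08 km.

3.08 km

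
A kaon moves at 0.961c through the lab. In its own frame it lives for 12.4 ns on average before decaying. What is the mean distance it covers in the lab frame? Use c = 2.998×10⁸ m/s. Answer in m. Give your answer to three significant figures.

β² = 0.923521, so γ = 1/√0.076479 = 3.616.
Lab-frame lifetime: Δt = γτ = 3.616 × 12.4 ns = 44.838 ns.
Distance: d = vΔt = 0.961 × 2.998×10⁸ m/s × 4.4838×10^-8 s = 12.9 m.

12.9 m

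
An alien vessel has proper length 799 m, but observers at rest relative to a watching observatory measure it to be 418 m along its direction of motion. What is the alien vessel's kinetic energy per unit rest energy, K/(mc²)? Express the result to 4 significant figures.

0.9115

From L = L₀/γ: γ = 799/418 = 1.91148.
Since K = (γ−1)mc², K/(mc²) = 1.91148 − 1 = 0.9115.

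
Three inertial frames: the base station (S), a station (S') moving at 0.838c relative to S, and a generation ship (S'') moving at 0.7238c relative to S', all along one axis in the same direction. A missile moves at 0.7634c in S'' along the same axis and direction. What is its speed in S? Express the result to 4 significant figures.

First combine the missile and generation ship (S''→S'): u₁ = (0.7634 + 0.7238)/(1 + 0.7634×0.7238) = 1.4872/1.55254892 = 0.95791.
Then combine with the station (S'→S): u = (0.95791 + 0.838)/(1 + 0.95791×0.838) = 1.79591/1.80272858 = 0.99622.

0.9962c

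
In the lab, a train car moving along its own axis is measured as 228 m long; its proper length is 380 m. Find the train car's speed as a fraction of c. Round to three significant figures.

Length contraction gives γ = L₀/L = 380/228 = 1.6667.
β = √(1 − 1/γ²) = √0.640014 = 0.800.

0.800c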